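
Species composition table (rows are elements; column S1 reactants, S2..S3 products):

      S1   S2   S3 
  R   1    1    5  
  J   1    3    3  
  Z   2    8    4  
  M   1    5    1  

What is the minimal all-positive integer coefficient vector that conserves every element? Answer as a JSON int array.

R: 6·1 = 6 | 1·1+1·5 = 6
J: 6·1 = 6 | 1·3+1·3 = 6
Z: 6·2 = 12 | 1·8+1·4 = 12
M: 6·1 = 6 | 1·5+1·1 = 6
gcd(6,1,1) = 1

Coefficients: [6, 1, 1]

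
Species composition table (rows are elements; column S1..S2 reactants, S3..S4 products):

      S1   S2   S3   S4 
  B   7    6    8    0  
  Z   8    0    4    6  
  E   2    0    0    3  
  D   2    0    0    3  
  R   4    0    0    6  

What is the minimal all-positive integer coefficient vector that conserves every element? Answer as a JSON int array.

B: 6·7+1·6 = 48 | 6·8+4·0 = 48
Z: 6·8+1·0 = 48 | 6·4+4·6 = 48
E: 6·2+1·0 = 12 | 6·0+4·3 = 12
D: 6·2+1·0 = 12 | 6·0+4·3 = 12
R: 6·4+1·0 = 24 | 6·0+4·6 = 24
gcd(6,1,6,4) = 1

Coefficients: [6, 1, 6, 4]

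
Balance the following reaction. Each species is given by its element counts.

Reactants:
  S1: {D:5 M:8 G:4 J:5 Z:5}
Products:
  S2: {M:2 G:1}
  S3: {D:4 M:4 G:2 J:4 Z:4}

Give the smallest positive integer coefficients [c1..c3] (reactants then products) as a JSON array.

D: 4·5 = 20 | 6·0+5·4 = 20
M: 4·8 = 32 | 6·2+5·4 = 32
G: 4·4 = 16 | 6·1+5·2 = 16
J: 4·5 = 20 | 6·0+5·4 = 20
Z: 4·5 = 20 | 6·0+5·4 = 20
gcd(4,6,5) = 1

Coefficients: [4, 6, 5]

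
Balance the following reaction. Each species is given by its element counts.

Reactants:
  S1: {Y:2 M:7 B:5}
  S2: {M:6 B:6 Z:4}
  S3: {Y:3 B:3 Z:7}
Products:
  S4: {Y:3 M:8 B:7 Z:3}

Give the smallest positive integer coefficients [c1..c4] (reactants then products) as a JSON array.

Y: 6·2+1·0+2·3 = 18 | 6·3 = 18
M: 6·7+1·6+2·0 = 48 | 6·8 = 48
B: 6·5+1·6+2·3 = 42 | 6·7 = 42
Z: 6·0+1·4+2·7 = 18 | 6·3 = 18
gcd(6,1,2,6) = 1

Coefficients: [6, 1, 2, 6]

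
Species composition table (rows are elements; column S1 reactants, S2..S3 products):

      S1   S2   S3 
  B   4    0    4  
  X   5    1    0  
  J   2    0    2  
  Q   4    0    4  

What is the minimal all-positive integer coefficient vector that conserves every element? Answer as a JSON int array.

Coefficients: [1, 5, 1]

B: 1·4 = 4 | 5·0+1·4 = 4
X: 1·5 = 5 | 5·1+1·0 = 5
J: 1·2 = 2 | 5·0+1·2 = 2
Q: 1·4 = 4 | 5·0+1·4 = 4
gcd(1,5,1) = 1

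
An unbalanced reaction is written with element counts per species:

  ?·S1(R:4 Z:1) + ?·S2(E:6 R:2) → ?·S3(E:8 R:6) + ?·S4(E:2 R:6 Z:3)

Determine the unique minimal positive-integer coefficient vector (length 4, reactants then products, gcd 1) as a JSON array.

E: 3·0+3·6 = 18 | 2·8+1·2 = 18
R: 3·4+3·2 = 18 | 2·6+1·6 = 18
Z: 3·1+3·0 = 3 | 2·0+1·3 = 3
gcd(3,3,2,1) = 1

Coefficients: [3, 3, 2, 1]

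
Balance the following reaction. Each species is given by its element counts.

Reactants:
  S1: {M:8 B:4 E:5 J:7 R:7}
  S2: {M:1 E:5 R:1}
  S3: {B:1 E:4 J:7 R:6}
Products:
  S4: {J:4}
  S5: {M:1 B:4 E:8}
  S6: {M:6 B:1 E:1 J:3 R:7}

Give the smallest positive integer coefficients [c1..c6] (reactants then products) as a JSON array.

M: 4·8+1·1+1·0 = 33 | 5·0+3·1+5·6 = 33
B: 4·4+1·0+1·1 = 17 | 5·0+3·4+5·1 = 17
E: 4·5+1·5+1·4 = 29 | 5·0+3·8+5·1 = 29
J: 4·7+1·0+1·7 = 35 | 5·4+3·0+5·3 = 35
R: 4·7+1·1+1·6 = 35 | 5·0+3·0+5·7 = 35
gcd(4,1,1,5,3,5) = 1

Coefficients: [4, 1, 1, 5, 3, 5]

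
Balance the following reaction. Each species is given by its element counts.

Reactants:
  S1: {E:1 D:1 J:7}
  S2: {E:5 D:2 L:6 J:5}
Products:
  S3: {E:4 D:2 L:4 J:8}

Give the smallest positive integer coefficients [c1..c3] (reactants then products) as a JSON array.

Coefficients: [2, 2, 3]

E: 2·1+2·5 = 12 | 3·4 = 12
D: 2·1+2·2 = 6 | 3·2 = 6
L: 2·0+2·6 = 12 | 3·4 = 12
J: 2·7+2·5 = 24 | 3·8 = 24
gcd(2,2,3) = 1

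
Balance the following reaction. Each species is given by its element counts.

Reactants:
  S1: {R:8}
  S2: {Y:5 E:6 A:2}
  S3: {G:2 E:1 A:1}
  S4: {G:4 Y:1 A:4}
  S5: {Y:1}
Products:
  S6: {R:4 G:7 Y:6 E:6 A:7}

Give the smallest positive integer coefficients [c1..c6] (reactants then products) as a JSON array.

R: 2·8+3·0+6·0+4·0+5·0 = 16 | 4·4 = 16
G: 2·0+3·0+6·2+4·4+5·0 = 28 | 4·7 = 28
Y: 2·0+3·5+6·0+4·1+5·1 = 24 | 4·6 = 24
E: 2·0+3·6+6·1+4·0+5·0 = 24 | 4·6 = 24
A: 2·0+3·2+6·1+4·4+5·0 = 28 | 4·7 = 28
gcd(2,3,6,4,5,4) = 1

Coefficients: [2, 3, 6, 4, 5, 4]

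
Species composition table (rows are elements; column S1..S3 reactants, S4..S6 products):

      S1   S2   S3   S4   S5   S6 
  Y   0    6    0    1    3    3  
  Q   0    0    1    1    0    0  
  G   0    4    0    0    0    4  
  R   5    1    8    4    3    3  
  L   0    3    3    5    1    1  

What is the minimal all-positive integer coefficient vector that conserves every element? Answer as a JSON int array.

Coefficients: [2, 5, 3, 3, 4, 5]

Y: 2·0+5·6+3·0 = 30 | 3·1+4·3+5·3 = 30
Q: 2·0+5·0+3·1 = 3 | 3·1+4·0+5·0 = 3
G: 2·0+5·4+3·0 = 20 | 3·0+4·0+5·4 = 20
R: 2·5+5·1+3·8 = 39 | 3·4+4·3+5·3 = 39
L: 2·0+5·3+3·3 = 24 | 3·5+4·1+5·1 = 24
gcd(2,5,3,3,4,5) = 1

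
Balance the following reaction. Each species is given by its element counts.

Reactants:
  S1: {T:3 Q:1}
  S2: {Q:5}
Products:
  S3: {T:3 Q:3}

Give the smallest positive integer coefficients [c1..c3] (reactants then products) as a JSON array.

T: 5·3+2·0 = 15 | 5·3 = 15
Q: 5·1+2·5 = 15 | 5·3 = 15
gcd(5,2,5) = 1

Coefficients: [5, 2, 5]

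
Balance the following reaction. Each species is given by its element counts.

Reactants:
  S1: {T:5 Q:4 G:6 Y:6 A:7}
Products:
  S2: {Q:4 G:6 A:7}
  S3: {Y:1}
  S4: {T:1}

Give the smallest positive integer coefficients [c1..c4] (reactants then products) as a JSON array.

T: 1·5 = 5 | 1·0+6·0+5·1 = 5
Q: 1·4 = 4 | 1·4+6·0+5·0 = 4
G: 1·6 = 6 | 1·6+6·0+5·0 = 6
Y: 1·6 = 6 | 1·0+6·1+5·0 = 6
A: 1·7 = 7 | 1·7+6·0+5·0 = 7
gcd(1,1,6,5) = 1

Coefficients: [1, 1, 6, 5]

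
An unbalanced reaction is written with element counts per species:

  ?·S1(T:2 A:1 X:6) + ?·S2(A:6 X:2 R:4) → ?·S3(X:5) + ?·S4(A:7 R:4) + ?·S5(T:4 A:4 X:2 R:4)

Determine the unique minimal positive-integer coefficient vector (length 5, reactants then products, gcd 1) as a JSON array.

Coefficients: [2, 5, 4, 4, 1]

T: 2·2+5·0 = 4 | 4·0+4·0+1·4 = 4
A: 2·1+5·6 = 32 | 4·0+4·7+1·4 = 32
X: 2·6+5·2 = 22 | 4·5+4·0+1·2 = 22
R: 2·0+5·4 = 20 | 4·0+4·4+1·4 = 20
gcd(2,5,4,4,1) = 1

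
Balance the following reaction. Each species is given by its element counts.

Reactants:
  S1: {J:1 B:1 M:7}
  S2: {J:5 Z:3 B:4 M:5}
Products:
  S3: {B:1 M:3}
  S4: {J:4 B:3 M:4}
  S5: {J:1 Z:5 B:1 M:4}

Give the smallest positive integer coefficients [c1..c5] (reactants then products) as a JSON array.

J: 2·1+5·5 = 27 | 1·0+6·4+3·1 = 27
Z: 2·0+5·3 = 15 | 1·0+6·0+3·5 = 15
B: 2·1+5·4 = 22 | 1·1+6·3+3·1 = 22
M: 2·7+5·5 = 39 | 1·3+6·4+3·4 = 39
gcd(2,5,1,6,3) = 1

Coefficients: [2, 5, 1, 6, 3]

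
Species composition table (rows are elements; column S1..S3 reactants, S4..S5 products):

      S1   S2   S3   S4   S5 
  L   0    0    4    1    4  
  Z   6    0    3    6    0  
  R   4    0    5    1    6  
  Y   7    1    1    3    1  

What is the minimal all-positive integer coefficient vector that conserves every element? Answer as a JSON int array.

Coefficients: [1, 4, 6, 4, 5]

L: 1·0+4·0+6·4 = 24 | 4·1+5·4 = 24
Z: 1·6+4·0+6·3 = 24 | 4·6+5·0 = 24
R: 1·4+4·0+6·5 = 34 | 4·1+5·6 = 34
Y: 1·7+4·1+6·1 = 17 | 4·3+5·1 = 17
gcd(1,4,6,4,5) = 1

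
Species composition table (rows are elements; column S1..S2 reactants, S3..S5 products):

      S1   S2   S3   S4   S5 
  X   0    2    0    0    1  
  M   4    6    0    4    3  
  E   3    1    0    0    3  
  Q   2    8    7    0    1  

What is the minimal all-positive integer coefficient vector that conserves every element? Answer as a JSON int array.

X: 5·0+3·2 = 6 | 4·0+5·0+6·1 = 6
M: 5·4+3·6 = 38 | 4·0+5·4+6·3 = 38
E: 5·3+3·1 = 18 | 4·0+5·0+6·3 = 18
Q: 5·2+3·8 = 34 | 4·7+5·0+6·1 = 34
gcd(5,3,4,5,6) = 1

Coefficients: [5, 3, 4, 5, 6]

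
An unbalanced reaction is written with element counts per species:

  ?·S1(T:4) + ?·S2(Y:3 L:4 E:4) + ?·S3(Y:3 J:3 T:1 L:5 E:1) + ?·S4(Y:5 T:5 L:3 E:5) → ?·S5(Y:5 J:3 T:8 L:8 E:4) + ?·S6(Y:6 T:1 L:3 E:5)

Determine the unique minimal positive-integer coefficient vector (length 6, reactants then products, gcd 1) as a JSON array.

Y: 6·0+3·3+4·3+1·5 = 26 | 4·5+1·6 = 26
J: 6·0+3·0+4·3+1·0 = 12 | 4·3+1·0 = 12
T: 6·4+3·0+4·1+1·5 = 33 | 4·8+1·1 = 33
L: 6·0+3·4+4·5+1·3 = 35 | 4·8+1·3 = 35
E: 6·0+3·4+4·1+1·5 = 21 | 4·4+1·5 = 21
gcd(6,3,4,1,4,1) = 1

Coefficients: [6, 3, 4, 1, 4, 1]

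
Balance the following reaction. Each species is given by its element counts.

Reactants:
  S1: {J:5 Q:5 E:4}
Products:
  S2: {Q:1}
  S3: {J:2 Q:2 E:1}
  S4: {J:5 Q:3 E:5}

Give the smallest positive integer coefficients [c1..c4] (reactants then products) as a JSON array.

Coefficients: [5, 6, 5, 3]

J: 5·5 = 25 | 6·0+5·2+3·5 = 25
Q: 5·5 = 25 | 6·1+5·2+3·3 = 25
E: 5·4 = 20 | 6·0+5·1+3·5 = 20
gcd(5,6,5,3) = 1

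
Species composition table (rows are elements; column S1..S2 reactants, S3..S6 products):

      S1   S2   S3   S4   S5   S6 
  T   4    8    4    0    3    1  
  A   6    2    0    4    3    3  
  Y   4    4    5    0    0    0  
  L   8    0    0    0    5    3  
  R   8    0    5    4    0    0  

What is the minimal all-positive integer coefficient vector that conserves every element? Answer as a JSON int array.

T: 3·4+2·8 = 28 | 4·4+1·0+3·3+3·1 = 28
A: 3·6+2·2 = 22 | 4·0+1·4+3·3+3·3 = 22
Y: 3·4+2·4 = 20 | 4·5+1·0+3·0+3·0 = 20
L: 3·8+2·0 = 24 | 4·0+1·0+3·5+3·3 = 24
R: 3·8+2·0 = 24 | 4·5+1·4+3·0+3·0 = 24
gcd(3,2,4,1,3,3) = 1

Coefficients: [3, 2, 4, 1, 3, 3]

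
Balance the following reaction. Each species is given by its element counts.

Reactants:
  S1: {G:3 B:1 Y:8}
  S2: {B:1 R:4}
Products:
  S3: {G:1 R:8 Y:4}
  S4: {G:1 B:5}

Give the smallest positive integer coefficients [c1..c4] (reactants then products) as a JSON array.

G: 1·3+4·0 = 3 | 2·1+1·1 = 3
B: 1·1+4·1 = 5 | 2·0+1·5 = 5
R: 1·0+4·4 = 16 | 2·8+1·0 = 16
Y: 1·8+4·0 = 8 | 2·4+1·0 = 8
gcd(1,4,2,1) = 1

Coefficients: [1, 4, 2, 1]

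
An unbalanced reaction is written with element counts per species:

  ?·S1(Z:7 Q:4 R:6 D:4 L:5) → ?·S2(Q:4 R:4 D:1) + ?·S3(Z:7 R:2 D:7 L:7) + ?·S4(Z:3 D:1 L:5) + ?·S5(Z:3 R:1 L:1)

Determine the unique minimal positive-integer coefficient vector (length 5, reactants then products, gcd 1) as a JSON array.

Coefficients: [5, 5, 2, 1, 6]

Z: 5·7 = 35 | 5·0+2·7+1·3+6·3 = 35
Q: 5·4 = 20 | 5·4+2·0+1·0+6·0 = 20
R: 5·6 = 30 | 5·4+2·2+1·0+6·1 = 30
D: 5·4 = 20 | 5·1+2·7+1·1+6·0 = 20
L: 5·5 = 25 | 5·0+2·7+1·5+6·1 = 25
gcd(5,5,2,1,6) = 1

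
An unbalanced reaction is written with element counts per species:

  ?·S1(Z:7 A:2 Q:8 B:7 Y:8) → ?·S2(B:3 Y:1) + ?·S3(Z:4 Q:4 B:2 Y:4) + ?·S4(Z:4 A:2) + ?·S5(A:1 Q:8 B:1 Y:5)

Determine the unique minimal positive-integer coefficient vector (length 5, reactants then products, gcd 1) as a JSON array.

Z: 4·7 = 28 | 6·0+4·4+3·4+2·0 = 28
A: 4·2 = 8 | 6·0+4·0+3·2+2·1 = 8
Q: 4·8 = 32 | 6·0+4·4+3·0+2·8 = 32
B: 4·7 = 28 | 6·3+4·2+3·0+2·1 = 28
Y: 4·8 = 32 | 6·1+4·4+3·0+2·5 = 32
gcd(4,6,4,3,2) = 1

Coefficients: [4, 6, 4, 3, 2]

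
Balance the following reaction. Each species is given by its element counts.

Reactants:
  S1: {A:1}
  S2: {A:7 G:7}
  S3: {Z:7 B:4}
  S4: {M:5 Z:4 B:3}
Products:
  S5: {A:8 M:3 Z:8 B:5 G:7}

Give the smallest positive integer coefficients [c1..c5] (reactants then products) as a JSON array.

Coefficients: [5, 5, 4, 3, 5]

A: 5·1+5·7+4·0+3·0 = 40 | 5·8 = 40
M: 5·0+5·0+4·0+3·5 = 15 | 5·3 = 15
Z: 5·0+5·0+4·7+3·4 = 40 | 5·8 = 40
B: 5·0+5·0+4·4+3·3 = 25 | 5·5 = 25
G: 5·0+5·7+4·0+3·0 = 35 | 5·7 = 35
gcd(5,5,4,3,5) = 1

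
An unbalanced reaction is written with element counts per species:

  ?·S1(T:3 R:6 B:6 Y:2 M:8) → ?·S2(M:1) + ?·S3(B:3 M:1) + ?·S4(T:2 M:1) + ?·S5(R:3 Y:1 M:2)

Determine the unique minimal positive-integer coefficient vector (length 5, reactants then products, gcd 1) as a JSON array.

T: 2·3 = 6 | 1·0+4·0+3·2+4·0 = 6
R: 2·6 = 12 | 1·0+4·0+3·0+4·3 = 12
B: 2·6 = 12 | 1·0+4·3+3·0+4·0 = 12
Y: 2·2 = 4 | 1·0+4·0+3·0+4·1 = 4
M: 2·8 = 16 | 1·1+4·1+3·1+4·2 = 16
gcd(2,1,4,3,4) = 1

Coefficients: [2, 1, 4, 3, 4]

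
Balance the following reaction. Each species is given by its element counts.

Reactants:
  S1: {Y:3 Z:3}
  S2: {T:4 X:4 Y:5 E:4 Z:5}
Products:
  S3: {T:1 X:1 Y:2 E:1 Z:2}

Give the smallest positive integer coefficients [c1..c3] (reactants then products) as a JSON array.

Coefficients: [1, 1, 4]

T: 1·0+1·4 = 4 | 4·1 = 4
X: 1·0+1·4 = 4 | 4·1 = 4
Y: 1·3+1·5 = 8 | 4·2 = 8
E: 1·0+1·4 = 4 | 4·1 = 4
Z: 1·3+1·5 = 8 | 4·2 = 8
gcd(1,1,4) = 1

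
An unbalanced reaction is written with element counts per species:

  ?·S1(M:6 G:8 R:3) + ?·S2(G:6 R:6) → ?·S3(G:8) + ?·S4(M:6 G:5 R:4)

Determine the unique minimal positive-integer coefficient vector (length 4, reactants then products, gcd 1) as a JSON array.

M: 6·6+1·0 = 36 | 3·0+6·6 = 36
G: 6·8+1·6 = 54 | 3·8+6·5 = 54
R: 6·3+1·6 = 24 | 3·0+6·4 = 24
gcd(6,1,3,6) = 1

Coefficients: [6, 1, 3, 6]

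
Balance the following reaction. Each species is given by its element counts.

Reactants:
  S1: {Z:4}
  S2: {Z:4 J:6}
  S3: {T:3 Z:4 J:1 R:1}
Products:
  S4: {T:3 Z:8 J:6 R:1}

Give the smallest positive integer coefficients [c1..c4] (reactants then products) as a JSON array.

Coefficients: [1, 5, 6, 6]

T: 1·0+5·0+6·3 = 18 | 6·3 = 18
Z: 1·4+5·4+6·4 = 48 | 6·8 = 48
J: 1·0+5·6+6·1 = 36 | 6·6 = 36
R: 1·0+5·0+6·1 = 6 | 6·1 = 6
gcd(1,5,6,6) = 1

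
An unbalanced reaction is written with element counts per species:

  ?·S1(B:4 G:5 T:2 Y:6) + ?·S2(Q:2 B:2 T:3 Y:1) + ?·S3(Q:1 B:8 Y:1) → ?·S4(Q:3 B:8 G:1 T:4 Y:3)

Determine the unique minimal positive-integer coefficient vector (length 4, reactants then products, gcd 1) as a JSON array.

Q: 1·0+6·2+3·1 = 15 | 5·3 = 15
B: 1·4+6·2+3·8 = 40 | 5·8 = 40
G: 1·5+6·0+3·0 = 5 | 5·1 = 5
T: 1·2+6·3+3·0 = 20 | 5·4 = 20
Y: 1·6+6·1+3·1 = 15 | 5·3 = 15
gcd(1,6,3,5) = 1

Coefficients: [1, 6, 3, 5]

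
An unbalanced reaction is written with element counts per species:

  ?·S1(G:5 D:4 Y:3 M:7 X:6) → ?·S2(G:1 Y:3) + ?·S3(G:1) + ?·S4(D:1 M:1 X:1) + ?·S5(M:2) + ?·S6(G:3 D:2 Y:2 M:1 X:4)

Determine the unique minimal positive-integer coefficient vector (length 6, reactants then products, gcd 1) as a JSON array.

Coefficients: [3, 1, 5, 6, 6, 3]

G: 3·5 = 15 | 1·1+5·1+6·0+6·0+3·3 = 15
D: 3·4 = 12 | 1·0+5·0+6·1+6·0+3·2 = 12
Y: 3·3 = 9 | 1·3+5·0+6·0+6·0+3·2 = 9
M: 3·7 = 21 | 1·0+5·0+6·1+6·2+3·1 = 21
X: 3·6 = 18 | 1·0+5·0+6·1+6·0+3·4 = 18
gcd(3,1,5,6,6,3) = 1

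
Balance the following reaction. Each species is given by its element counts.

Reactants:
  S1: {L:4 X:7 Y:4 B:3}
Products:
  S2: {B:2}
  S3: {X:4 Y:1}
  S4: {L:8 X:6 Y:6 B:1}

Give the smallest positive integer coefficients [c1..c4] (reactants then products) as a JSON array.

L: 4·4 = 16 | 5·0+4·0+2·8 = 16
X: 4·7 = 28 | 5·0+4·4+2·6 = 28
Y: 4·4 = 16 | 5·0+4·1+2·6 = 16
B: 4·3 = 12 | 5·2+4·0+2·1 = 12
gcd(4,5,4,2) = 1

Coefficients: [4, 5, 4, 2]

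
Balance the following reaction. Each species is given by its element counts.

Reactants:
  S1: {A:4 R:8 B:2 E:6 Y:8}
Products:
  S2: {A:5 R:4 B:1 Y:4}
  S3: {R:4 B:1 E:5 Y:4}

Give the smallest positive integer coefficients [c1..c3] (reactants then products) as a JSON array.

A: 5·4 = 20 | 4·5+6·0 = 20
R: 5·8 = 40 | 4·4+6·4 = 40
B: 5·2 = 10 | 4·1+6·1 = 10
E: 5·6 = 30 | 4·0+6·5 = 30
Y: 5·8 = 40 | 4·4+6·4 = 40
gcd(5,4,6) = 1

Coefficients: [5, 4, 6]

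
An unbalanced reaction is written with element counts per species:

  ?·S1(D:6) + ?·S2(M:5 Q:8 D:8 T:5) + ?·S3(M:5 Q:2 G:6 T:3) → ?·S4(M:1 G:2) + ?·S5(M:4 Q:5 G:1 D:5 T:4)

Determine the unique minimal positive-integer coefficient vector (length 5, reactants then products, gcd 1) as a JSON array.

M: 1·0+3·5+3·5 = 30 | 6·1+6·4 = 30
Q: 1·0+3·8+3·2 = 30 | 6·0+6·5 = 30
G: 1·0+3·0+3·6 = 18 | 6·2+6·1 = 18
D: 1·6+3·8+3·0 = 30 | 6·0+6·5 = 30
T: 1·0+3·5+3·3 = 24 | 6·0+6·4 = 24
gcd(1,3,3,6,6) = 1

Coefficients: [1, 3, 3, 6, 6]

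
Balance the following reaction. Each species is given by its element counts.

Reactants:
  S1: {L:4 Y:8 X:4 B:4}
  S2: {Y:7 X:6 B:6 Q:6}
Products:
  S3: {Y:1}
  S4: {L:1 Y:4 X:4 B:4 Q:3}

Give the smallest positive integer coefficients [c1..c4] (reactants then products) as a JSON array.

Coefficients: [1, 2, 6, 4]

L: 1·4+2·0 = 4 | 6·0+4·1 = 4
Y: 1·8+2·7 = 22 | 6·1+4·4 = 22
X: 1·4+2·6 = 16 | 6·0+4·4 = 16
B: 1·4+2·6 = 16 | 6·0+4·4 = 16
Q: 1·0+2·6 = 12 | 6·0+4·3 = 12
gcd(1,2,6,4) = 1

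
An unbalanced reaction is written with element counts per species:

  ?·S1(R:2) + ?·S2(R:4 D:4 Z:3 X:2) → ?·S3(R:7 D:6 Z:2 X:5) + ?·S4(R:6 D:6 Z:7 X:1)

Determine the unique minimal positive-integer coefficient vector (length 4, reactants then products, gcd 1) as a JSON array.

Coefficients: [1, 6, 2, 2]

R: 1·2+6·4 = 26 | 2·7+2·6 = 26
D: 1·0+6·4 = 24 | 2·6+2·6 = 24
Z: 1·0+6·3 = 18 | 2·2+2·7 = 18
X: 1·0+6·2 = 12 | 2·5+2·1 = 12
gcd(1,6,2,2) = 1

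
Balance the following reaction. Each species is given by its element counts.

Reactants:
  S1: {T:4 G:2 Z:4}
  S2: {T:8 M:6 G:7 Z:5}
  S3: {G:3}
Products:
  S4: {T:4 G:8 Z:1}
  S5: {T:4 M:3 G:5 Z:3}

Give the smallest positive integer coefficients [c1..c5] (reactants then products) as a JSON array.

Coefficients: [1, 3, 5, 1, 6]

T: 1·4+3·8+5·0 = 28 | 1·4+6·4 = 28
M: 1·0+3·6+5·0 = 18 | 1·0+6·3 = 18
G: 1·2+3·7+5·3 = 38 | 1·8+6·5 = 38
Z: 1·4+3·5+5·0 = 19 | 1·1+6·3 = 19
gcd(1,3,5,1,6) = 1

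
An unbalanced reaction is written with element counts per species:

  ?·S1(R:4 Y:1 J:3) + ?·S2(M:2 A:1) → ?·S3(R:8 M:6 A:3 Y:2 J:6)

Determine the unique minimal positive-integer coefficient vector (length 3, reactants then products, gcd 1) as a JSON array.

R: 2·4+3·0 = 8 | 1·8 = 8
M: 2·0+3·2 = 6 | 1·6 = 6
A: 2·0+3·1 = 3 | 1·3 = 3
Y: 2·1+3·0 = 2 | 1·2 = 2
J: 2·3+3·0 = 6 | 1·6 = 6
gcd(2,3,1) = 1

Coefficients: [2, 3, 1]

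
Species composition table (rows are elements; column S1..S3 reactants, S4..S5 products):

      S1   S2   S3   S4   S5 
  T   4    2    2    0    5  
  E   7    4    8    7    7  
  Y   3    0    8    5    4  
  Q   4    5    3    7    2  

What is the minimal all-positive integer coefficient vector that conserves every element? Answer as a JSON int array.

Coefficients: [3, 4, 5, 5, 6]

T: 3·4+4·2+5·2 = 30 | 5·0+6·5 = 30
E: 3·7+4·4+5·8 = 77 | 5·7+6·7 = 77
Y: 3·3+4·0+5·8 = 49 | 5·5+6·4 = 49
Q: 3·4+4·5+5·3 = 47 | 5·7+6·2 = 47
gcd(3,4,5,5,6) = 1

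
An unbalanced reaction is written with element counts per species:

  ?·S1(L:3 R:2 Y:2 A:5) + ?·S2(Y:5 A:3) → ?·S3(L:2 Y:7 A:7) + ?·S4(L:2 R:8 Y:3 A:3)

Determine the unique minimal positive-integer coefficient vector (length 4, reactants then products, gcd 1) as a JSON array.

L: 4·3+6·0 = 12 | 5·2+1·2 = 12
R: 4·2+6·0 = 8 | 5·0+1·8 = 8
Y: 4·2+6·5 = 38 | 5·7+1·3 = 38
A: 4·5+6·3 = 38 | 5·7+1·3 = 38
gcd(4,6,5,1) = 1

Coefficients: [4, 6, 5, 1]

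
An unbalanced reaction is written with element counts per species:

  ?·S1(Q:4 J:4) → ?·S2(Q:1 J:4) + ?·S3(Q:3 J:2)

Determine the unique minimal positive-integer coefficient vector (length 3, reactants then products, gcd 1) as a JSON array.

Coefficients: [5, 2, 6]

Q: 5·4 = 20 | 2·1+6·3 = 20
J: 5·4 = 20 | 2·4+6·2 = 20
gcd(5,2,6) = 1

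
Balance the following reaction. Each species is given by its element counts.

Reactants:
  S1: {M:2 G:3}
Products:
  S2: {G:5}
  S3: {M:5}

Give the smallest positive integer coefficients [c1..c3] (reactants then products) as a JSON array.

Coefficients: [5, 3, 2]

M: 5·2 = 10 | 3·0+2·5 = 10
G: 5·3 = 15 | 3·5+2·0 = 15
gcd(5,3,2) = 1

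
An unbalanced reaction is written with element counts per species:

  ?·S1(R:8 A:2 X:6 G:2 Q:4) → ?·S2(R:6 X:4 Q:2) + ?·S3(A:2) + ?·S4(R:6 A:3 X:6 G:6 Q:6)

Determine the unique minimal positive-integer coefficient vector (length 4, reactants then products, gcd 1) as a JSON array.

Coefficients: [6, 6, 3, 2]

R: 6·8 = 48 | 6·6+3·0+2·6 = 48
A: 6·2 = 12 | 6·0+3·2+2·3 = 12
X: 6·6 = 36 | 6·4+3·0+2·6 = 36
G: 6·2 = 12 | 6·0+3·0+2·6 = 12
Q: 6·4 = 24 | 6·2+3·0+2·6 = 24
gcd(6,6,3,2) = 1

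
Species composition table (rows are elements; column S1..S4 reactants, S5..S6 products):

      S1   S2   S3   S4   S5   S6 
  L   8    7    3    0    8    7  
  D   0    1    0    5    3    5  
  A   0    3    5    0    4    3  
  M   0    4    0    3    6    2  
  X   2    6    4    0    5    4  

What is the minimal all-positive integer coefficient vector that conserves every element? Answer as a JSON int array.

Coefficients: [4, 1, 4, 6, 2, 5]

L: 4·8+1·7+4·3+6·0 = 51 | 2·8+5·7 = 51
D: 4·0+1·1+4·0+6·5 = 31 | 2·3+5·5 = 31
A: 4·0+1·3+4·5+6·0 = 23 | 2·4+5·3 = 23
M: 4·0+1·4+4·0+6·3 = 22 | 2·6+5·2 = 22
X: 4·2+1·6+4·4+6·0 = 30 | 2·5+5·4 = 30
gcd(4,1,4,6,2,5) = 1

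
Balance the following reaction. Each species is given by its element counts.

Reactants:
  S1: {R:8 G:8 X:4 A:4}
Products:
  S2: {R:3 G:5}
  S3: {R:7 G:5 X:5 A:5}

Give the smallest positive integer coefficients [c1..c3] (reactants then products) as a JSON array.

Coefficients: [5, 4, 4]

R: 5·8 = 40 | 4·3+4·7 = 40
G: 5·8 = 40 | 4·5+4·5 = 40
X: 5·4 = 20 | 4·0+4·5 = 20
A: 5·4 = 20 | 4·0+4·5 = 20
gcd(5,4,4) = 1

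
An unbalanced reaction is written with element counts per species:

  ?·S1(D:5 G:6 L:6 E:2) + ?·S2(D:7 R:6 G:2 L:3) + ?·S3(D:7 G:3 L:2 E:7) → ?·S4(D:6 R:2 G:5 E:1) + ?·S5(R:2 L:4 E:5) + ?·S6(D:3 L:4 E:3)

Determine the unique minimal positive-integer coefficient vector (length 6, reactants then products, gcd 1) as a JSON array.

Coefficients: [2, 2, 3, 5, 1, 5]

D: 2·5+2·7+3·7 = 45 | 5·6+1·0+5·3 = 45
R: 2·0+2·6+3·0 = 12 | 5·2+1·2+5·0 = 12
G: 2·6+2·2+3·3 = 25 | 5·5+1·0+5·0 = 25
L: 2·6+2·3+3·2 = 24 | 5·0+1·4+5·4 = 24
E: 2·2+2·0+3·7 = 25 | 5·1+1·5+5·3 = 25
gcd(2,2,3,5,1,5) = 1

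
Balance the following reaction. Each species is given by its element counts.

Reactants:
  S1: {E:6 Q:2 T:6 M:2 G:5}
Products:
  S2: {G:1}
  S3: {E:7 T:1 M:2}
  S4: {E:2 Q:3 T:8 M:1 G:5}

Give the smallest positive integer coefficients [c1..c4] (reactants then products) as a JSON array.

E: 3·6 = 18 | 5·0+2·7+2·2 = 18
Q: 3·2 = 6 | 5·0+2·0+2·3 = 6
T: 3·6 = 18 | 5·0+2·1+2·8 = 18
M: 3·2 = 6 | 5·0+2·2+2·1 = 6
G: 3·5 = 15 | 5·1+2·0+2·5 = 15
gcd(3,5,2,2) = 1

Coefficients: [3, 5, 2, 2]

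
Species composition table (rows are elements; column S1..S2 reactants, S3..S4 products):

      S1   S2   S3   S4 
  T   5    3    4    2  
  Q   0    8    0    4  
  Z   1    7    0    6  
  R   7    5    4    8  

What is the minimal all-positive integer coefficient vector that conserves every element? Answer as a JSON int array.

T: 5·5+1·3 = 28 | 6·4+2·2 = 28
Q: 5·0+1·8 = 8 | 6·0+2·4 = 8
Z: 5·1+1·7 = 12 | 6·0+2·6 = 12
R: 5·7+1·5 = 40 | 6·4+2·8 = 40
gcd(5,1,6,2) = 1

Coefficients: [5, 1, 6, 2]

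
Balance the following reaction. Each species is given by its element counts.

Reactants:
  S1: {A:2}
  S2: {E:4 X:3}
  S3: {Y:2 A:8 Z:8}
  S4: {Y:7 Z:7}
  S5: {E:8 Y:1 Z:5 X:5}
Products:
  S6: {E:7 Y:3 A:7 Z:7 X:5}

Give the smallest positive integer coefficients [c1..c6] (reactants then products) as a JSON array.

Coefficients: [6, 5, 2, 1, 1, 4]

E: 6·0+5·4+2·0+1·0+1·8 = 28 | 4·7 = 28
Y: 6·0+5·0+2·2+1·7+1·1 = 12 | 4·3 = 12
A: 6·2+5·0+2·8+1·0+1·0 = 28 | 4·7 = 28
Z: 6·0+5·0+2·8+1·7+1·5 = 28 | 4·7 = 28
X: 6·0+5·3+2·0+1·0+1·5 = 20 | 4·5 = 20
gcd(6,5,2,1,1,4) = 1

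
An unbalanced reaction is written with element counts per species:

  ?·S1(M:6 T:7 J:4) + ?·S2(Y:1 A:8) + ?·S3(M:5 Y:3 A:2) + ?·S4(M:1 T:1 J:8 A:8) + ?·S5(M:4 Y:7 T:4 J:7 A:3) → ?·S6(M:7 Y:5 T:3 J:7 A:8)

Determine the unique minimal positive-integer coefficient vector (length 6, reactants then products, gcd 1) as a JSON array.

M: 1·6+1·0+5·5+3·1+2·4 = 42 | 6·7 = 42
Y: 1·0+1·1+5·3+3·0+2·7 = 30 | 6·5 = 30
T: 1·7+1·0+5·0+3·1+2·4 = 18 | 6·3 = 18
J: 1·4+1·0+5·0+3·8+2·7 = 42 | 6·7 = 42
A: 1·0+1·8+5·2+3·8+2·3 = 48 | 6·8 = 48
gcd(1,1,5,3,2,6) = 1

Coefficients: [1, 1, 5, 3, 2, 6]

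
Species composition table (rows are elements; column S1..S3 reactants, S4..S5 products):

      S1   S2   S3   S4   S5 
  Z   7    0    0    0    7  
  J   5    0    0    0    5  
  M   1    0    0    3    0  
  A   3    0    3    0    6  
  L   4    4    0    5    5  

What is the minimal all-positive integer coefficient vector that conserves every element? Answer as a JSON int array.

Coefficients: [3, 2, 3, 1, 3]

Z: 3·7+2·0+3·0 = 21 | 1·0+3·7 = 21
J: 3·5+2·0+3·0 = 15 | 1·0+3·5 = 15
M: 3·1+2·0+3·0 = 3 | 1·3+3·0 = 3
A: 3·3+2·0+3·3 = 18 | 1·0+3·6 = 18
L: 3·4+2·4+3·0 = 20 | 1·5+3·5 = 20
gcd(3,2,3,1,3) = 1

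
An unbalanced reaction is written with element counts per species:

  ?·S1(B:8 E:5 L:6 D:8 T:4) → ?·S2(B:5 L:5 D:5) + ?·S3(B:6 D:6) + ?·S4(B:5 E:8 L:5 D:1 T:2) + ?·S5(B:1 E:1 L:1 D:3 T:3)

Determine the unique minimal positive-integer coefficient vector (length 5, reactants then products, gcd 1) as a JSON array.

Coefficients: [6, 3, 2, 3, 6]

B: 6·8 = 48 | 3·5+2·6+3·5+6·1 = 48
E: 6·5 = 30 | 3·0+2·0+3·8+6·1 = 30
L: 6·6 = 36 | 3·5+2·0+3·5+6·1 = 36
D: 6·8 = 48 | 3·5+2·6+3·1+6·3 = 48
T: 6·4 = 24 | 3·0+2·0+3·2+6·3 = 24
gcd(6,3,2,3,6) = 1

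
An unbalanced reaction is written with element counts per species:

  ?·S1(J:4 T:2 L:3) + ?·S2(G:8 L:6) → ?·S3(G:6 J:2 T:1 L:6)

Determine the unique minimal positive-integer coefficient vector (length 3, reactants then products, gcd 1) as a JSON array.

Coefficients: [2, 3, 4]

G: 2·0+3·8 = 24 | 4·6 = 24
J: 2·4+3·0 = 8 | 4·2 = 8
T: 2·2+3·0 = 4 | 4·1 = 4
L: 2·3+3·6 = 24 | 4·6 = 24
gcd(2,3,4) = 1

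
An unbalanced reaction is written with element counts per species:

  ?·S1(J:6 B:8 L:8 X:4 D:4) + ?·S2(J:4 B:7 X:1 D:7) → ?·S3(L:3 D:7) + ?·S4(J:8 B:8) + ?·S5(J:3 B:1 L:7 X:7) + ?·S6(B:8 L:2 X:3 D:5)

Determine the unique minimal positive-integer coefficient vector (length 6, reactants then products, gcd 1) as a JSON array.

J: 5·6+6·4 = 54 | 6·0+6·8+2·3+4·0 = 54
B: 5·8+6·7 = 82 | 6·0+6·8+2·1+4·8 = 82
L: 5·8+6·0 = 40 | 6·3+6·0+2·7+4·2 = 40
X: 5·4+6·1 = 26 | 6·0+6·0+2·7+4·3 = 26
D: 5·4+6·7 = 62 | 6·7+6·0+2·0+4·5 = 62
gcd(5,6,6,6,2,4) = 1

Coefficients: [5, 6, 6, 6, 2, 4]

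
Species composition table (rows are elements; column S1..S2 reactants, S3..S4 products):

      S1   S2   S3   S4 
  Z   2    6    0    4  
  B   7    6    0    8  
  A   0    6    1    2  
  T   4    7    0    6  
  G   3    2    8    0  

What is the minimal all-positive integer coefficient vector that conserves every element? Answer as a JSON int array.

Z: 4·2+2·6 = 20 | 2·0+5·4 = 20
B: 4·7+2·6 = 40 | 2·0+5·8 = 40
A: 4·0+2·6 = 12 | 2·1+5·2 = 12
T: 4·4+2·7 = 30 | 2·0+5·6 = 30
G: 4·3+2·2 = 16 | 2·8+5·0 = 16
gcd(4,2,2,5) = 1

Coefficients: [4, 2, 2, 5]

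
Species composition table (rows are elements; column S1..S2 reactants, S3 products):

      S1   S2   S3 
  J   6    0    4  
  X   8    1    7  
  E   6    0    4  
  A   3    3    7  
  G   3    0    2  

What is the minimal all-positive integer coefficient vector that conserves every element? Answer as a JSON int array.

Coefficients: [2, 5, 3]

J: 2·6+5·0 = 12 | 3·4 = 12
X: 2·8+5·1 = 21 | 3·7 = 21
E: 2·6+5·0 = 12 | 3·4 = 12
A: 2·3+5·3 = 21 | 3·7 = 21
G: 2·3+5·0 = 6 | 3·2 = 6
gcd(2,5,3) = 1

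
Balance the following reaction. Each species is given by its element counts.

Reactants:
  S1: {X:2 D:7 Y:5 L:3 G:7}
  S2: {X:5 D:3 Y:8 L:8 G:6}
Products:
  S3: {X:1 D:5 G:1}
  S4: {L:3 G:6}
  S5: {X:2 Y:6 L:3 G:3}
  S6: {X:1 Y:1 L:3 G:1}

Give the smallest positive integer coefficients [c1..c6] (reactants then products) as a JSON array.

Coefficients: [3, 3, 6, 2, 6, 3]

X: 3·2+3·5 = 21 | 6·1+2·0+6·2+3·1 = 21
D: 3·7+3·3 = 30 | 6·5+2·0+6·0+3·0 = 30
Y: 3·5+3·8 = 39 | 6·0+2·0+6·6+3·1 = 39
L: 3·3+3·8 = 33 | 6·0+2·3+6·3+3·3 = 33
G: 3·7+3·6 = 39 | 6·1+2·6+6·3+3·1 = 39
gcd(3,3,6,2,6,3) = 1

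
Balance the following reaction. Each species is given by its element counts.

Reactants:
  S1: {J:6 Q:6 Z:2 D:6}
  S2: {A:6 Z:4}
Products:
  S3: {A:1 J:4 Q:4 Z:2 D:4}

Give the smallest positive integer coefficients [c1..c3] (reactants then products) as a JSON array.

Coefficients: [4, 1, 6]

A: 4·0+1·6 = 6 | 6·1 = 6
J: 4·6+1·0 = 24 | 6·4 = 24
Q: 4·6+1·0 = 24 | 6·4 = 24
Z: 4·2+1·4 = 12 | 6·2 = 12
D: 4·6+1·0 = 24 | 6·4 = 24
gcd(4,1,6) = 1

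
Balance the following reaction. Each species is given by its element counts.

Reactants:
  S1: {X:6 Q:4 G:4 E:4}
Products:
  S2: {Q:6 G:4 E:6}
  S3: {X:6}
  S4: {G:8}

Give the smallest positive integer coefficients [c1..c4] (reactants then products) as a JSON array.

Coefficients: [6, 4, 6, 1]

X: 6·6 = 36 | 4·0+6·6+1·0 = 36
Q: 6·4 = 24 | 4·6+6·0+1·0 = 24
G: 6·4 = 24 | 4·4+6·0+1·8 = 24
E: 6·4 = 24 | 4·6+6·0+1·0 = 24
gcd(6,4,6,1) = 1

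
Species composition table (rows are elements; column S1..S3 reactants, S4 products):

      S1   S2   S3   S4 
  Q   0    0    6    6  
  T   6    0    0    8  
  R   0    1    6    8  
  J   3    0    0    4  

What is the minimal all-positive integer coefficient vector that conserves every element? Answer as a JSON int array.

Coefficients: [4, 6, 3, 3]

Q: 4·0+6·0+3·6 = 18 | 3·6 = 18
T: 4·6+6·0+3·0 = 24 | 3·8 = 24
R: 4·0+6·1+3·6 = 24 | 3·8 = 24
J: 4·3+6·0+3·0 = 12 | 3·4 = 12
gcd(4,6,3,3) = 1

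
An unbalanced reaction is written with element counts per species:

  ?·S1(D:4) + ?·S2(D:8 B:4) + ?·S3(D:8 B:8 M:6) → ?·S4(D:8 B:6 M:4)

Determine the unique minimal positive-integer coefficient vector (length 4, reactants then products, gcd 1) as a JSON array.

Coefficients: [2, 1, 4, 6]

D: 2·4+1·8+4·8 = 48 | 6·8 = 48
B: 2·0+1·4+4·8 = 36 | 6·6 = 36
M: 2·0+1·0+4·6 = 24 | 6·4 = 24
gcd(2,1,4,6) = 1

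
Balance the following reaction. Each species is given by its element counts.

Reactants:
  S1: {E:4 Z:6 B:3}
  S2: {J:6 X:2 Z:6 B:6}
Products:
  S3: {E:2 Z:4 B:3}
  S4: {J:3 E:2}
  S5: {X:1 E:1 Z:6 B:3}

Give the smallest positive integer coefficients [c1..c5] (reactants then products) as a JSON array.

J: 3·0+1·6 = 6 | 3·0+2·3+2·0 = 6
X: 3·0+1·2 = 2 | 3·0+2·0+2·1 = 2
E: 3·4+1·0 = 12 | 3·2+2·2+2·1 = 12
Z: 3·6+1·6 = 24 | 3·4+2·0+2·6 = 24
B: 3·3+1·6 = 15 | 3·3+2·0+2·3 = 15
gcd(3,1,3,2,2) = 1

Coefficients: [3, 1, 3, 2, 2]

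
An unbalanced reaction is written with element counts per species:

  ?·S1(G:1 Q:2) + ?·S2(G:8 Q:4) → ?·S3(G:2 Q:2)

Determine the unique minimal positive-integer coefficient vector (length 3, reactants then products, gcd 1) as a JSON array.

G: 4·1+1·8 = 12 | 6·2 = 12
Q: 4·2+1·4 = 12 | 6·2 = 12
gcd(4,1,6) = 1

Coefficients: [4, 1, 6]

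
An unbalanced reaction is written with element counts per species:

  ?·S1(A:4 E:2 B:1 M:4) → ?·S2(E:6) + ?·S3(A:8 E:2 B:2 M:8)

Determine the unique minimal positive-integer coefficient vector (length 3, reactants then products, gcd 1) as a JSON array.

A: 6·4 = 24 | 1·0+3·8 = 24
E: 6·2 = 12 | 1·6+3·2 = 12
B: 6·1 = 6 | 1·0+3·2 = 6
M: 6·4 = 24 | 1·0+3·8 = 24
gcd(6,1,3) = 1

Coefficients: [6, 1, 3]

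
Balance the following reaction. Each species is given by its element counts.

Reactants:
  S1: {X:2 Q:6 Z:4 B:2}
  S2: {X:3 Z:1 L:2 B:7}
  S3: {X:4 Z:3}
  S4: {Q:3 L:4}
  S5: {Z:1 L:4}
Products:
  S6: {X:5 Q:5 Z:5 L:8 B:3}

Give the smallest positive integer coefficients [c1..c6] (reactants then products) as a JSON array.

X: 2·2+2·3+5·4+6·0+5·0 = 30 | 6·5 = 30
Q: 2·6+2·0+5·0+6·3+5·0 = 30 | 6·5 = 30
Z: 2·4+2·1+5·3+6·0+5·1 = 30 | 6·5 = 30
L: 2·0+2·2+5·0+6·4+5·4 = 48 | 6·8 = 48
B: 2·2+2·7+5·0+6·0+5·0 = 18 | 6·3 = 18
gcd(2,2,5,6,5,6) = 1

Coefficients: [2, 2, 5, 6, 5, 6]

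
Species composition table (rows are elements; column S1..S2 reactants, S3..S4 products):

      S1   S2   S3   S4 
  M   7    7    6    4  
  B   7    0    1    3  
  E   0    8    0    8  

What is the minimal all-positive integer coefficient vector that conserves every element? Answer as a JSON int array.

Coefficients: [3, 5, 6, 5]

M: 3·7+5·7 = 56 | 6·6+5·4 = 56
B: 3·7+5·0 = 21 | 6·1+5·3 = 21
E: 3·0+5·8 = 40 | 6·0+5·8 = 40
gcd(3,5,6,5) = 1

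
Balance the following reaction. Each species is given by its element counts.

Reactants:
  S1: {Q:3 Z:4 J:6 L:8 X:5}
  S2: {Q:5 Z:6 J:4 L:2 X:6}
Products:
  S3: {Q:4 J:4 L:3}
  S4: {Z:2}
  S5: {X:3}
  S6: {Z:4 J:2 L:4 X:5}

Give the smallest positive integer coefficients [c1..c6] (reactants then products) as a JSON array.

Q: 1·3+1·5 = 8 | 2·4+3·0+2·0+1·0 = 8
Z: 1·4+1·6 = 10 | 2·0+3·2+2·0+1·4 = 10
J: 1·6+1·4 = 10 | 2·4+3·0+2·0+1·2 = 10
L: 1·8+1·2 = 10 | 2·3+3·0+2·0+1·4 = 10
X: 1·5+1·6 = 11 | 2·0+3·0+2·3+1·5 = 11
gcd(1,1,2,3,2,1) = 1

Coefficients: [1, 1, 2, 3, 2, 1]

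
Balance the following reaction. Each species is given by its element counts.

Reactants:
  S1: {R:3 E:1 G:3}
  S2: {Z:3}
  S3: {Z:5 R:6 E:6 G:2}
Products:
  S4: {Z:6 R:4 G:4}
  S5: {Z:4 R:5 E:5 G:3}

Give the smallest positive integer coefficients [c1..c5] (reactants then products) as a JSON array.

Coefficients: [4, 5, 1, 2, 2]

Z: 4·0+5·3+1·5 = 20 | 2·6+2·4 = 20
R: 4·3+5·0+1·6 = 18 | 2·4+2·5 = 18
E: 4·1+5·0+1·6 = 10 | 2·0+2·5 = 10
G: 4·3+5·0+1·2 = 14 | 2·4+2·3 = 14
gcd(4,5,1,2,2) = 1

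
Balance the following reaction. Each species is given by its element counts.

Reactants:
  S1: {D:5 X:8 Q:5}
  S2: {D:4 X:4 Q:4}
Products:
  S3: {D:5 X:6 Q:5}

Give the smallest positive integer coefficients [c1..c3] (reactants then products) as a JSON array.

Coefficients: [2, 5, 6]

D: 2·5+5·4 = 30 | 6·5 = 30
X: 2·8+5·4 = 36 | 6·6 = 36
Q: 2·5+5·4 = 30 | 6·5 = 30
gcd(2,5,6) = 1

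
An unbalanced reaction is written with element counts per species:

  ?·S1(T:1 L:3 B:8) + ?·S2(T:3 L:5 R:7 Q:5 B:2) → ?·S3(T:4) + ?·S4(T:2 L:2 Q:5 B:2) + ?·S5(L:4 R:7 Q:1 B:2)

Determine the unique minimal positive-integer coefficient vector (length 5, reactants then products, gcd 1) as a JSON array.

T: 1·1+5·3 = 16 | 2·4+4·2+5·0 = 16
L: 1·3+5·5 = 28 | 2·0+4·2+5·4 = 28
R: 1·0+5·7 = 35 | 2·0+4·0+5·7 = 35
Q: 1·0+5·5 = 25 | 2·0+4·5+5·1 = 25
B: 1·8+5·2 = 18 | 2·0+4·2+5·2 = 18
gcd(1,5,2,4,5) = 1

Coefficients: [1, 5, 2, 4, 5]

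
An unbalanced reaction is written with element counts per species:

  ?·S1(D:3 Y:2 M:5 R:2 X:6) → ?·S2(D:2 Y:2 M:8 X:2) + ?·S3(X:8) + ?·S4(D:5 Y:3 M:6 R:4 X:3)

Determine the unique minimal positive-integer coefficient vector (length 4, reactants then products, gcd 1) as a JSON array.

Coefficients: [4, 1, 2, 2]

D: 4·3 = 12 | 1·2+2·0+2·5 = 12
Y: 4·2 = 8 | 1·2+2·0+2·3 = 8
M: 4·5 = 20 | 1·8+2·0+2·6 = 20
R: 4·2 = 8 | 1·0+2·0+2·4 = 8
X: 4·6 = 24 | 1·2+2·8+2·3 = 24
gcd(4,1,2,2) = 1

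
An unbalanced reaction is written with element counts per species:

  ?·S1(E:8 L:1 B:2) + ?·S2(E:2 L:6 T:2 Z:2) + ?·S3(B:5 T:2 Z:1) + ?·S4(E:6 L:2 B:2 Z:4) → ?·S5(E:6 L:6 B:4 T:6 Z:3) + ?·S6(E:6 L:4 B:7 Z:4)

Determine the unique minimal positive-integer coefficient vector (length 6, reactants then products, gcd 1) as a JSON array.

Coefficients: [2, 4, 5, 2, 3, 3]

E: 2·8+4·2+5·0+2·6 = 36 | 3·6+3·6 = 36
L: 2·1+4·6+5·0+2·2 = 30 | 3·6+3·4 = 30
B: 2·2+4·0+5·5+2·2 = 33 | 3·4+3·7 = 33
T: 2·0+4·2+5·2+2·0 = 18 | 3·6+3·0 = 18
Z: 2·0+4·2+5·1+2·4 = 21 | 3·3+3·4 = 21
gcd(2,4,5,2,3,3) = 1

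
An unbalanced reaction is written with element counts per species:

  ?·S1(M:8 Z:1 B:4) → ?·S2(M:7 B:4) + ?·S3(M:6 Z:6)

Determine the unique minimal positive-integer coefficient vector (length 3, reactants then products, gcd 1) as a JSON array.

M: 6·8 = 48 | 6·7+1·6 = 48
Z: 6·1 = 6 | 6·0+1·6 = 6
B: 6·4 = 24 | 6·4+1·0 = 24
gcd(6,6,1) = 1

Coefficients: [6, 6, 1]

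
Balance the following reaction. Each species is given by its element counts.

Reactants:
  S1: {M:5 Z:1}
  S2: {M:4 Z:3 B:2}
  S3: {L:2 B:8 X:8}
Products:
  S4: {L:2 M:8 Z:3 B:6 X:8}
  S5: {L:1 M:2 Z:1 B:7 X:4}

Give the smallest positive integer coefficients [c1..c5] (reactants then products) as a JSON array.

Coefficients: [4, 3, 5, 3, 4]

L: 4·0+3·0+5·2 = 10 | 3·2+4·1 = 10
M: 4·5+3·4+5·0 = 32 | 3·8+4·2 = 32
Z: 4·1+3·3+5·0 = 13 | 3·3+4·1 = 13
B: 4·0+3·2+5·8 = 46 | 3·6+4·7 = 46
X: 4·0+3·0+5·8 = 40 | 3·8+4·4 = 40
gcd(4,3,5,3,4) = 1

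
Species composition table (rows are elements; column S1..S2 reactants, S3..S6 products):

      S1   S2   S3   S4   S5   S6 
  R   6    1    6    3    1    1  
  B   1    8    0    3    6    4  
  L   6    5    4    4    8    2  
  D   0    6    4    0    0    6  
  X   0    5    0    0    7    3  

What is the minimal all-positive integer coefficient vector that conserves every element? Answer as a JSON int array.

R: 6·6+4·1 = 40 | 3·6+6·3+2·1+2·1 = 40
B: 6·1+4·8 = 38 | 3·0+6·3+2·6+2·4 = 38
L: 6·6+4·5 = 56 | 3·4+6·4+2·8+2·2 = 56
D: 6·0+4·6 = 24 | 3·4+6·0+2·0+2·6 = 24
X: 6·0+4·5 = 20 | 3·0+6·0+2·7+2·3 = 20
gcd(6,4,3,6,2,2) = 1

Coefficients: [6, 4, 3, 6, 2, 2]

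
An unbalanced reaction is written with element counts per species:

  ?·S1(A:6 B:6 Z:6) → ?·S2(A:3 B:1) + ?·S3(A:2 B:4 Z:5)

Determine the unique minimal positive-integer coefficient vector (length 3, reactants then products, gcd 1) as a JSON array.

A: 5·6 = 30 | 6·3+6·2 = 30
B: 5·6 = 30 | 6·1+6·4 = 30
Z: 5·6 = 30 | 6·0+6·5 = 30
gcd(5,6,6) = 1

Coefficients: [5, 6, 6]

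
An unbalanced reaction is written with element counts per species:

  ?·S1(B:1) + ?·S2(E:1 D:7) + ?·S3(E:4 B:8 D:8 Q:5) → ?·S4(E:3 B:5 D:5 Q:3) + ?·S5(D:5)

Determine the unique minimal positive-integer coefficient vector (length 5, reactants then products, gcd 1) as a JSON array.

Coefficients: [1, 3, 3, 5, 4]

E: 1·0+3·1+3·4 = 15 | 5·3+4·0 = 15
B: 1·1+3·0+3·8 = 25 | 5·5+4·0 = 25
D: 1·0+3·7+3·8 = 45 | 5·5+4·5 = 45
Q: 1·0+3·0+3·5 = 15 | 5·3+4·0 = 15
gcd(1,3,3,5,4) = 1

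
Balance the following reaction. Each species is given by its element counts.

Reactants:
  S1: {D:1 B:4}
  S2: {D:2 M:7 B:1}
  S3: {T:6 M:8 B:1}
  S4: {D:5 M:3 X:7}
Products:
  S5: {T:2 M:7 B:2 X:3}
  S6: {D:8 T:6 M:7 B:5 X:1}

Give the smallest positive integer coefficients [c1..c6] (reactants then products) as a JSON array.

D: 5·1+2·2+5·0+3·5 = 24 | 6·0+3·8 = 24
T: 5·0+2·0+5·6+3·0 = 30 | 6·2+3·6 = 30
M: 5·0+2·7+5·8+3·3 = 63 | 6·7+3·7 = 63
B: 5·4+2·1+5·1+3·0 = 27 | 6·2+3·5 = 27
X: 5·0+2·0+5·0+3·7 = 21 | 6·3+3·1 = 21
gcd(5,2,5,3,6,3) = 1

Coefficients: [5, 2, 5, 3, 6, 3]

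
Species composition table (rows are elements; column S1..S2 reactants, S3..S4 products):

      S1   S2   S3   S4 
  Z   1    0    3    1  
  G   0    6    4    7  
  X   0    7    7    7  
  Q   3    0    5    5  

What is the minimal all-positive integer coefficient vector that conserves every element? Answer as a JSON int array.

Z: 5·1+3·0 = 5 | 1·3+2·1 = 5
G: 5·0+3·6 = 18 | 1·4+2·7 = 18
X: 5·0+3·7 = 21 | 1·7+2·7 = 21
Q: 5·3+3·0 = 15 | 1·5+2·5 = 15
gcd(5,3,1,2) = 1

Coefficients: [5, 3, 1, 2]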